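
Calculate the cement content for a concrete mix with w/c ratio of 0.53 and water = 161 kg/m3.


Cement = water / (w/c)
= 161 / 0.53
= 303.8 kg/m3

303.8


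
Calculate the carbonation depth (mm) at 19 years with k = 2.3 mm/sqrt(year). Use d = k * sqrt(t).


depth = k * sqrt(t)
= 2.3 * sqrt(19)
= 10.03 mm

10.03


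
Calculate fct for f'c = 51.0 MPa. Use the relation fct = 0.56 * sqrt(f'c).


fct = 0.56 * sqrt(51.0)
= 0.56 * 7.141
= 3.999 MPa

3.999


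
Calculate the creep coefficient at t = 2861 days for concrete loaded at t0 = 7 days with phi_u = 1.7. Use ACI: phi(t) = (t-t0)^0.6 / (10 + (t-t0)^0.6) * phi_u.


dt = 2861 - 7 = 2854
phi = 2854^0.6 / (10 + 2854^0.6) * 1.7
= 1.568

1.568


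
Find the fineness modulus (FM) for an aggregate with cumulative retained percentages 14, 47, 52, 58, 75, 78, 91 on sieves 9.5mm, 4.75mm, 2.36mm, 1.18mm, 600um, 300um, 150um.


FM = sum(cumulative % retained) / 100
= 415 / 100
= 4.15

4.15


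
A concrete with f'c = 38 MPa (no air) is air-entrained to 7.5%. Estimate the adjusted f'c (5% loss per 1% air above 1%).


Strength loss = (7.5 - 1) * 5 = 32.5%
f'c = 38 * (1 - 32.5/100)
= 25.65 MPa

25.65


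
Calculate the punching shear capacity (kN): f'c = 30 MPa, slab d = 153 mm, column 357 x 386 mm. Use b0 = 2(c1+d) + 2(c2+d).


b0 = 2*(357 + 153) + 2*(386 + 153) = 2098 mm
Vc = 0.33 * sqrt(30) * 2098 * 153 / 1000
= 580.19 kN

580.19


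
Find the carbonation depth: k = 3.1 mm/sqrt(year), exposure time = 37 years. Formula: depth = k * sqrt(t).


depth = k * sqrt(t)
= 3.1 * sqrt(37)
= 18.86 mm

18.86


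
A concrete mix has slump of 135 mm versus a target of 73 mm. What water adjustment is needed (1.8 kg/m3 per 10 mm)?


Difference = 73 - 135 = -62 mm
Water adjustment = -62 * 1.8 / 10 = -11.2 kg/m3

-11.2


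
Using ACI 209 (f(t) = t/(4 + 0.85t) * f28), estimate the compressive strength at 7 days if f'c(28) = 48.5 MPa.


f(7) = 7 / (4 + 0.85 * 7) * 48.5
= 7 / 9.95 * 48.5
= 34.12 MPa

34.12


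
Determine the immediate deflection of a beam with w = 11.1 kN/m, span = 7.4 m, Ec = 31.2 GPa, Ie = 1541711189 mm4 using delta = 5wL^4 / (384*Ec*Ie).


Convert: L = 7.4 m = 7400 mm, Ec = 31.2 GPa = 31200 MPa
delta = 5 * 11.1 * 7400^4 / (384 * 31200 * 1541711189)
= 9.01 mm

9.01


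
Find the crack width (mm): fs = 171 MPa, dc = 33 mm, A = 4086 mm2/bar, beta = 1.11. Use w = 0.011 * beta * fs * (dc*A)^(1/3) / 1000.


w = 0.011 * beta * fs * (dc * A)^(1/3) / 1000
= 0.011 * 1.11 * 171 * (33 * 4086)^(1/3) / 1000
= 0.107 mm

0.107


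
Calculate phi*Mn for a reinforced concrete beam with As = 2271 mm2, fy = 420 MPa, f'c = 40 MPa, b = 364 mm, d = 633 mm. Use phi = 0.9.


a = As * fy / (0.85 * f'c * b)
= 2271 * 420 / (0.85 * 40 * 364)
= 77.0701 mm
Mn = As * fy * (d - a/2) / 10^6
= 567.0125 kN-m
phi*Mn = 0.9 * 567.0125 = 510.31 kN-m

510.31


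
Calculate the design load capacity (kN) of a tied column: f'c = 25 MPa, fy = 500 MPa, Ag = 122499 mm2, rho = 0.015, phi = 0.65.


Ast = rho * Ag = 0.015 * 122499 = 1837.485 mm2
phi*Pn = 0.65 * 0.80 * (0.85 * 25 * (122499 - 1837.485) + 500 * 1837.485) / 1000
= 1811.06 kN

1811.06


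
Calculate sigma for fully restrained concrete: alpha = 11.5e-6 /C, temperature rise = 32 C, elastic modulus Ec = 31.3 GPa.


sigma = alpha * dT * Ec
= 11.5e-6 * 32 * 31.3 * 1000
= 11.518 MPa

11.518


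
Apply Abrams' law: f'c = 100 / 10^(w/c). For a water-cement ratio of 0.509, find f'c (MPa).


f'c = 100 / 10^0.509
= 100 / 3.228
= 30.97 MPa

30.97


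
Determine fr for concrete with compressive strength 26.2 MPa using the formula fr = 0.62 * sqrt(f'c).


fr = 0.62 * sqrt(26.2)
= 3.174 MPa

3.174


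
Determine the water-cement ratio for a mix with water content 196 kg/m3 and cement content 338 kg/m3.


w/c = water / cement
w/c = 196 / 338 = 0.58

0.58


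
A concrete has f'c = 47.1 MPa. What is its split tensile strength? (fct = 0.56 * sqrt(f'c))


fct = 0.56 * sqrt(47.1)
= 0.56 * 6.863
= 3.843 MPa

3.843


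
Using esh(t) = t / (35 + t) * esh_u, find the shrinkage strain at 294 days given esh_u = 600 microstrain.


esh(294) = 294 / (35 + 294) * 600
= 294 / 329 * 600
= 536.2 microstrain

536.2


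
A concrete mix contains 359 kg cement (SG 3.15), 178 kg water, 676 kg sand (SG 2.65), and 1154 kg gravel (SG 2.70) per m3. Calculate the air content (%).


Vol cement = 359 / (3.15 * 1000) = 0.113968 m3
Vol water = 178 / 1000 = 0.178 m3
Vol sand = 676 / (2.65 * 1000) = 0.255094 m3
Vol gravel = 1154 / (2.70 * 1000) = 0.427407 m3
Total solid + water volume = 0.97447 m3
Air = (1 - 0.97447) * 100 = 2.55%

2.55


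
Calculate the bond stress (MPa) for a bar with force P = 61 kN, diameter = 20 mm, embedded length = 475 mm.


u = P / (pi * db * ld)
= 61 * 1000 / (pi * 20 * 475)
= 2.044 MPa

2.044


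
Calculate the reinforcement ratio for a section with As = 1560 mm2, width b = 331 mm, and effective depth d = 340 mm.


rho = As / (b * d)
= 1560 / (331 * 340)
= 0.0139

0.0139


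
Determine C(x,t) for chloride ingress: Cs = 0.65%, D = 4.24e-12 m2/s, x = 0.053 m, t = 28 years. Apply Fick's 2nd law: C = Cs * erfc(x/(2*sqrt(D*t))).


t_seconds = 28 * 365.25 * 24 * 3600 = 883612800.0 s
arg = 0.053 / (2 * sqrt(4.24e-12 * 883612800.0))
= 0.4329
erfc(0.4329) = 0.5404
C = 0.65 * 0.5404 = 0.3512%

0.3512


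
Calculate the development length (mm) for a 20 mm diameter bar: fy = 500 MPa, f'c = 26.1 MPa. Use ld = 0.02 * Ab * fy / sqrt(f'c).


Ab = pi * 20^2 / 4 = 314.159 mm2
ld = 0.02 * 314.159 * 500 / sqrt(26.1)
= 614.9 mm

614.9


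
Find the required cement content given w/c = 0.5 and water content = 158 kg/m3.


Cement = water / (w/c)
= 158 / 0.5
= 316.0 kg/m3

316.0


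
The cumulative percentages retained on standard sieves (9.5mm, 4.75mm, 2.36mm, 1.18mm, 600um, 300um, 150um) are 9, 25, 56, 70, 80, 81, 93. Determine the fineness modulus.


FM = sum(cumulative % retained) / 100
= 414 / 100
= 4.14

4.14


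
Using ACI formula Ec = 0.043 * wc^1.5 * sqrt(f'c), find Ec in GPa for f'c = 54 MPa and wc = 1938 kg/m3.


Ec = 0.043 * 1938^1.5 * sqrt(54) / 1000
= 26.96 GPa

26.96


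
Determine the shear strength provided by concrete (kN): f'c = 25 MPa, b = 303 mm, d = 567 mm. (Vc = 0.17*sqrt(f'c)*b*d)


Vc = 0.17 * sqrt(25) * 303 * 567 / 1000
= 146.03 kN

146.03


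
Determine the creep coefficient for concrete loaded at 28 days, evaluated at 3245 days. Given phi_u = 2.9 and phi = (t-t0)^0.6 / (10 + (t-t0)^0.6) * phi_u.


dt = 3245 - 28 = 3217
phi = 3217^0.6 / (10 + 3217^0.6) * 2.9
= 2.689

2.689


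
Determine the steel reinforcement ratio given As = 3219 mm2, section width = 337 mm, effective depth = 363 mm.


rho = As / (b * d)
= 3219 / (337 * 363)
= 0.0263

0.0263


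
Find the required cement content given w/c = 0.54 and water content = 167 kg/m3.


Cement = water / (w/c)
= 167 / 0.54
= 309.3 kg/m3

309.3


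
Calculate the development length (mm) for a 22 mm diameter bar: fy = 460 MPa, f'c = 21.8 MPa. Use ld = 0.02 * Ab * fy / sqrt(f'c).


Ab = pi * 22^2 / 4 = 380.133 mm2
ld = 0.02 * 380.133 * 460 / sqrt(21.8)
= 749.0 mm

749.0


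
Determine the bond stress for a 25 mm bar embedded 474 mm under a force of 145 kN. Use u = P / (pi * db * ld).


u = P / (pi * db * ld)
= 145 * 1000 / (pi * 25 * 474)
= 3.895 MPa

3.895


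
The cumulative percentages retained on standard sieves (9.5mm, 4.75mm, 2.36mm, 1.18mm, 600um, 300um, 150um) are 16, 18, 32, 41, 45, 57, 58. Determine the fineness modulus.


FM = sum(cumulative % retained) / 100
= 267 / 100
= 2.67

2.67


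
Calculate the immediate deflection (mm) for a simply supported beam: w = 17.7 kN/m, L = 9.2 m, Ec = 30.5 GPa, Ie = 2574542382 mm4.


Convert: L = 9.2 m = 9200 mm, Ec = 30.5 GPa = 30500 MPa
delta = 5 * 17.7 * 9200^4 / (384 * 30500 * 2574542382)
= 21.03 mm

21.03


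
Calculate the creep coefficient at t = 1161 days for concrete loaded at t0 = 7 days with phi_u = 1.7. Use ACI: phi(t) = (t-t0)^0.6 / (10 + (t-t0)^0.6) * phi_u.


dt = 1161 - 7 = 1154
phi = 1154^0.6 / (10 + 1154^0.6) * 1.7
= 1.484

1.484


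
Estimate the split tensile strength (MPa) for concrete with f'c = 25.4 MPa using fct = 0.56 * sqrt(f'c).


fct = 0.56 * sqrt(25.4)
= 0.56 * 5.04
= 2.822 MPa

2.822


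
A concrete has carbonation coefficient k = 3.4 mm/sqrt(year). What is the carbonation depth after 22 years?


depth = k * sqrt(t)
= 3.4 * sqrt(22)
= 15.95 mm

15.95


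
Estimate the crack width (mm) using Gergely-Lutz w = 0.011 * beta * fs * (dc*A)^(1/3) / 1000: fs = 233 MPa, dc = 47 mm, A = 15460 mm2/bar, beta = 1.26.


w = 0.011 * beta * fs * (dc * A)^(1/3) / 1000
= 0.011 * 1.26 * 233 * (47 * 15460)^(1/3) / 1000
= 0.29 mm

0.29


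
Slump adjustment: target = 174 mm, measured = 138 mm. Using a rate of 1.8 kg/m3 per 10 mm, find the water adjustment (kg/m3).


Difference = 174 - 138 = 36 mm
Water adjustment = 36 * 1.8 / 10 = 6.5 kg/m3

6.5


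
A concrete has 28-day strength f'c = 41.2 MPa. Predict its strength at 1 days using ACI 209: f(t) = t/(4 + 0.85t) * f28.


f(1) = 1 / (4 + 0.85 * 1) * 41.2
= 1 / 4.85 * 41.2
= 8.49 MPa

8.49


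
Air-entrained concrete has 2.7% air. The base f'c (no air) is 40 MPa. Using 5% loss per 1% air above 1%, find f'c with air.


Strength loss = (2.7 - 1) * 5 = 8.5%
f'c = 40 * (1 - 8.5/100)
= 36.6 MPa

36.6


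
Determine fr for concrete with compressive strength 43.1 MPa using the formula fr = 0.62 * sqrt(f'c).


fr = 0.62 * sqrt(43.1)
= 4.07 MPa

4.07


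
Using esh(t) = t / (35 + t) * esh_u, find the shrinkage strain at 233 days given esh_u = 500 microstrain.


esh(233) = 233 / (35 + 233) * 500
= 233 / 268 * 500
= 434.7 microstrain

434.7


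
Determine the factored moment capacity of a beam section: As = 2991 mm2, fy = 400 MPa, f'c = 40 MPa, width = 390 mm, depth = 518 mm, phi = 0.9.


a = As * fy / (0.85 * f'c * b)
= 2991 * 400 / (0.85 * 40 * 390)
= 90.2262 mm
Mn = As * fy * (d - a/2) / 10^6
= 565.7619 kN-m
phi*Mn = 0.9 * 565.7619 = 509.19 kN-m

509.19


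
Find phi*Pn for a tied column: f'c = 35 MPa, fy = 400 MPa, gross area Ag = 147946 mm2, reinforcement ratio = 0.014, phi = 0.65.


Ast = rho * Ag = 0.014 * 147946 = 2071.244 mm2
phi*Pn = 0.65 * 0.80 * (0.85 * 35 * (147946 - 2071.244) + 400 * 2071.244) / 1000
= 2687.5 kN

2687.5


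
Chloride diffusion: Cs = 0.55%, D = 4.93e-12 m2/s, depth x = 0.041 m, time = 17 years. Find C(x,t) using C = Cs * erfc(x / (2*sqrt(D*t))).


t_seconds = 17 * 365.25 * 24 * 3600 = 536479200.0 s
arg = 0.041 / (2 * sqrt(4.93e-12 * 536479200.0))
= 0.3986
erfc(0.3986) = 0.5729
C = 0.55 * 0.5729 = 0.3151%

0.3151


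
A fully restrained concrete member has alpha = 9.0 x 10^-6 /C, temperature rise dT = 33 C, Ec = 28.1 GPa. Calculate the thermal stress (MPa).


sigma = alpha * dT * Ec
= 9.0e-6 * 33 * 28.1 * 1000
= 8.346 MPa

8.346


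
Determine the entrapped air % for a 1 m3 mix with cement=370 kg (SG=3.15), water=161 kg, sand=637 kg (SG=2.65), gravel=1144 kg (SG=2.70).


Vol cement = 370 / (3.15 * 1000) = 0.11746 m3
Vol water = 161 / 1000 = 0.161 m3
Vol sand = 637 / (2.65 * 1000) = 0.240377 m3
Vol gravel = 1144 / (2.70 * 1000) = 0.423704 m3
Total solid + water volume = 0.942541 m3
Air = (1 - 0.942541) * 100 = 5.75%

5.75


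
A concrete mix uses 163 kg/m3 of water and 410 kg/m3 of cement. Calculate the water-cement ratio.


w/c = water / cement
w/c = 163 / 410 = 0.398

0.398


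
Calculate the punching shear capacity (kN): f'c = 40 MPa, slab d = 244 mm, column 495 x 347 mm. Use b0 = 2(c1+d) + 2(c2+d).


b0 = 2*(495 + 244) + 2*(347 + 244) = 2660 mm
Vc = 0.33 * sqrt(40) * 2660 * 244 / 1000
= 1354.61 kN

1354.61


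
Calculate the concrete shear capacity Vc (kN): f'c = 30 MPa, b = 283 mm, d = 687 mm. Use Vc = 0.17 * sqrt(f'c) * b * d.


Vc = 0.17 * sqrt(30) * 283 * 687 / 1000
= 181.03 kN

181.03


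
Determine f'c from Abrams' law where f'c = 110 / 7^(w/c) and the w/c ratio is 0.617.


f'c = 110 / 7^0.617
= 110 / 3.322
= 33.11 MPa

33.11


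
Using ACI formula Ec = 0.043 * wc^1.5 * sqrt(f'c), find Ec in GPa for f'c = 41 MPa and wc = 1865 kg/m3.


Ec = 0.043 * 1865^1.5 * sqrt(41) / 1000
= 22.18 GPa

22.18


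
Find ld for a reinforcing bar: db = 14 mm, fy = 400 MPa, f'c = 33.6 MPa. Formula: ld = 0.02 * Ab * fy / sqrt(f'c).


Ab = pi * 14^2 / 4 = 153.938 mm2
ld = 0.02 * 153.938 * 400 / sqrt(33.6)
= 212.5 mm

212.5


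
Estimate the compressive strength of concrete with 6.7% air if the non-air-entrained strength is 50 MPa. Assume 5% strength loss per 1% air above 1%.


Strength loss = (6.7 - 1) * 5 = 28.5%
f'c = 50 * (1 - 28.5/100)
= 35.75 MPa

35.75


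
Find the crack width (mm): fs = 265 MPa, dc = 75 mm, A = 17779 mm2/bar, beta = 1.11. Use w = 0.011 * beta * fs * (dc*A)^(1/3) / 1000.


w = 0.011 * beta * fs * (dc * A)^(1/3) / 1000
= 0.011 * 1.11 * 265 * (75 * 17779)^(1/3) / 1000
= 0.356 mm

0.356


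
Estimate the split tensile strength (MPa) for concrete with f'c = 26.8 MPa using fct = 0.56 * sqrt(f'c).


fct = 0.56 * sqrt(26.8)
= 0.56 * 5.177
= 2.899 MPa

2.899


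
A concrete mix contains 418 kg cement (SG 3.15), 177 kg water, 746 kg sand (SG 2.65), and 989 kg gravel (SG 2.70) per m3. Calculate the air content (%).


Vol cement = 418 / (3.15 * 1000) = 0.132698 m3
Vol water = 177 / 1000 = 0.177 m3
Vol sand = 746 / (2.65 * 1000) = 0.281509 m3
Vol gravel = 989 / (2.70 * 1000) = 0.366296 m3
Total solid + water volume = 0.957504 m3
Air = (1 - 0.957504) * 100 = 4.25%

4.25


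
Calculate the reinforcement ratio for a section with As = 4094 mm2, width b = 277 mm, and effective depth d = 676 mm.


rho = As / (b * d)
= 4094 / (277 * 676)
= 0.0219

0.0219


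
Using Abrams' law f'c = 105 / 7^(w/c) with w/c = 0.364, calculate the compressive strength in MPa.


f'c = 105 / 7^0.364
= 105 / 2.031
= 51.71 MPa

51.71


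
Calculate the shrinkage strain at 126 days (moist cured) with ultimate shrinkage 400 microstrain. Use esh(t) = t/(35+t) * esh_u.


esh(126) = 126 / (35 + 126) * 400
= 126 / 161 * 400
= 313.0 microstrain

313.0


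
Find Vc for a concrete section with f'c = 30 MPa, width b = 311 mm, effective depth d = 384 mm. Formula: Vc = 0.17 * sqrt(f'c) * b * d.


Vc = 0.17 * sqrt(30) * 311 * 384 / 1000
= 111.2 kN

111.2


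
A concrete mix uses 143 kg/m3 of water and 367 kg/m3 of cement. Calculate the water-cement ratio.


w/c = water / cement
w/c = 143 / 367 = 0.39

0.39


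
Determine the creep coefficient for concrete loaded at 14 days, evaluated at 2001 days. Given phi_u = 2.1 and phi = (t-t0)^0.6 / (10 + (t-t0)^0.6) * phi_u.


dt = 2001 - 14 = 1987
phi = 1987^0.6 / (10 + 1987^0.6) * 2.1
= 1.9

1.9


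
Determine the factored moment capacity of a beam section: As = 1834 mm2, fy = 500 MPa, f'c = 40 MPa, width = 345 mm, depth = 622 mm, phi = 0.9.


a = As * fy / (0.85 * f'c * b)
= 1834 * 500 / (0.85 * 40 * 345)
= 78.1756 mm
Mn = As * fy * (d - a/2) / 10^6
= 534.5305 kN-m
phi*Mn = 0.9 * 534.5305 = 481.08 kN-m

481.08


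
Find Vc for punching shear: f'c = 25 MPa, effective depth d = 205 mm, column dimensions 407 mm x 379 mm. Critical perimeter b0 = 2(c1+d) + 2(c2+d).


b0 = 2*(407 + 205) + 2*(379 + 205) = 2392 mm
Vc = 0.33 * sqrt(25) * 2392 * 205 / 1000
= 809.09 kN

809.09


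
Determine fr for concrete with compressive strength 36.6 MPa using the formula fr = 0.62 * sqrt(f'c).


fr = 0.62 * sqrt(36.6)
= 3.751 MPa

3.751


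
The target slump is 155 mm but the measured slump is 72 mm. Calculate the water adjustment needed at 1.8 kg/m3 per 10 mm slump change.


Difference = 155 - 72 = 83 mm
Water adjustment = 83 * 1.8 / 10 = 14.9 kg/m3

14.9


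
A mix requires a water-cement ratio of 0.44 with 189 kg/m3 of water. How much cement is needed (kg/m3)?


Cement = water / (w/c)
= 189 / 0.44
= 429.5 kg/m3

429.5


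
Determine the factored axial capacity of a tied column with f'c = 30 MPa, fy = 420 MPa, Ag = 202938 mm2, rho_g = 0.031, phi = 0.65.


Ast = rho * Ag = 0.031 * 202938 = 6291.078 mm2
phi*Pn = 0.65 * 0.80 * (0.85 * 30 * (202938 - 6291.078) + 420 * 6291.078) / 1000
= 3981.51 kN

3981.51


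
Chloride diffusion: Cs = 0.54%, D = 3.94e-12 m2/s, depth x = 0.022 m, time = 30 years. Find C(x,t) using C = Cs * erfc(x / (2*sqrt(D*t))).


t_seconds = 30 * 365.25 * 24 * 3600 = 946728000.0 s
arg = 0.022 / (2 * sqrt(3.94e-12 * 946728000.0))
= 0.1801
erfc(0.1801) = 0.7989
C = 0.54 * 0.7989 = 0.4314%

0.4314


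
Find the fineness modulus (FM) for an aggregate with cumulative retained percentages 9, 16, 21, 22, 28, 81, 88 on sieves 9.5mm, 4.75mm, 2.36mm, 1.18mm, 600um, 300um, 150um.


FM = sum(cumulative % retained) / 100
= 265 / 100
= 2.65

2.65


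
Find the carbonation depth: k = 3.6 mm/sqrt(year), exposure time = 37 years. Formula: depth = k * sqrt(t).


depth = k * sqrt(t)
= 3.6 * sqrt(37)
= 21.9 mm

21.9


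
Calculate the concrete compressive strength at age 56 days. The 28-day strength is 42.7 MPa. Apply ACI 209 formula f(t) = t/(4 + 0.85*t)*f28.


f(56) = 56 / (4 + 0.85 * 56) * 42.7
= 56 / 51.6 * 42.7
= 46.34 MPa

46.34


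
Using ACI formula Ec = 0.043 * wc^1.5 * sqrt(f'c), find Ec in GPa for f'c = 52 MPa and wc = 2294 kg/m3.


Ec = 0.043 * 2294^1.5 * sqrt(52) / 1000
= 34.07 GPa

34.07


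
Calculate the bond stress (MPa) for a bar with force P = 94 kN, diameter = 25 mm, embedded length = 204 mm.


u = P / (pi * db * ld)
= 94 * 1000 / (pi * 25 * 204)
= 5.867 MPa

5.867


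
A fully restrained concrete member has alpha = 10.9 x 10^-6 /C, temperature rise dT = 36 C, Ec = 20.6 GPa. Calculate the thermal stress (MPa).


sigma = alpha * dT * Ec
= 10.9e-6 * 36 * 20.6 * 1000
= 8.083 MPa

8.083


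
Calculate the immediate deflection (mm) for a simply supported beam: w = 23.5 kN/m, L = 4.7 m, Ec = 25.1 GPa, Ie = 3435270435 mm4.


Convert: L = 4.7 m = 4700 mm, Ec = 25.1 GPa = 25100 MPa
delta = 5 * 23.5 * 4700^4 / (384 * 25100 * 3435270435)
= 1.73 mm

1.73


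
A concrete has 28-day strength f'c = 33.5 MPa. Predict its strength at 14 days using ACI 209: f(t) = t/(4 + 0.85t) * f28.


f(14) = 14 / (4 + 0.85 * 14) * 33.5
= 14 / 15.9 * 33.5
= 29.5 MPa

29.5


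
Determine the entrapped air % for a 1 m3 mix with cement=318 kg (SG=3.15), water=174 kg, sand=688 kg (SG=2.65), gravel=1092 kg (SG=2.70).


Vol cement = 318 / (3.15 * 1000) = 0.100952 m3
Vol water = 174 / 1000 = 0.174 m3
Vol sand = 688 / (2.65 * 1000) = 0.259623 m3
Vol gravel = 1092 / (2.70 * 1000) = 0.404444 m3
Total solid + water volume = 0.939019 m3
Air = (1 - 0.939019) * 100 = 6.1%

6.1


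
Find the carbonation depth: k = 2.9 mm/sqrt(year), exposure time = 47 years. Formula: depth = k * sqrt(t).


depth = k * sqrt(t)
= 2.9 * sqrt(47)
= 19.88 mm

19.88


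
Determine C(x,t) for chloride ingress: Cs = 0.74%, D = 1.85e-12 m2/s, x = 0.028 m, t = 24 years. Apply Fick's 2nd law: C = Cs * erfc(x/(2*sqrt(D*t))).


t_seconds = 24 * 365.25 * 24 * 3600 = 757382400.0 s
arg = 0.028 / (2 * sqrt(1.85e-12 * 757382400.0))
= 0.374
erfc(0.374) = 0.5969
C = 0.74 * 0.5969 = 0.4417%

0.4417


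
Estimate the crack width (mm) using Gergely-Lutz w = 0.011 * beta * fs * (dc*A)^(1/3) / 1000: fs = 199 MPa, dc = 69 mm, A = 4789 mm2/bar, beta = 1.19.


w = 0.011 * beta * fs * (dc * A)^(1/3) / 1000
= 0.011 * 1.19 * 199 * (69 * 4789)^(1/3) / 1000
= 0.18 mm

0.18


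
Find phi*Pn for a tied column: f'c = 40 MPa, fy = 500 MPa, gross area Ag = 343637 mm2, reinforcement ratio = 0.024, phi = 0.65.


Ast = rho * Ag = 0.024 * 343637 = 8247.288 mm2
phi*Pn = 0.65 * 0.80 * (0.85 * 40 * (343637 - 8247.288) + 500 * 8247.288) / 1000
= 8073.98 kN

8073.98


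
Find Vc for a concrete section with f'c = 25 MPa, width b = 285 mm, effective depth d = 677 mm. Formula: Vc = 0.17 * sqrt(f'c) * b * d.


Vc = 0.17 * sqrt(25) * 285 * 677 / 1000
= 164.0 kN

164.0


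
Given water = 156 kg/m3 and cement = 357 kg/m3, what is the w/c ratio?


w/c = water / cement
w/c = 156 / 357 = 0.437

0.437


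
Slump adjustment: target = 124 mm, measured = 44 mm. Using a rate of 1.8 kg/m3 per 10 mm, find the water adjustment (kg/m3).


Difference = 124 - 44 = 80 mm
Water adjustment = 80 * 1.8 / 10 = 14.4 kg/m3

14.4


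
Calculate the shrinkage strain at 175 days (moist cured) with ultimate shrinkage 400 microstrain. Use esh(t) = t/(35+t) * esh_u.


esh(175) = 175 / (35 + 175) * 400
= 175 / 210 * 400
= 333.3 microstrain

333.3


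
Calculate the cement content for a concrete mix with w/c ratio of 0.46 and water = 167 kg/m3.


Cement = water / (w/c)
= 167 / 0.46
= 363.0 kg/m3

363.0


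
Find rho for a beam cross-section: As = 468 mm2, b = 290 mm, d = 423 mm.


rho = As / (b * d)
= 468 / (290 * 423)
= 0.0038

0.0038


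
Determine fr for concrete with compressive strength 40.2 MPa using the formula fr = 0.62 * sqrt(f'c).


fr = 0.62 * sqrt(40.2)
= 3.931 MPa

3.931


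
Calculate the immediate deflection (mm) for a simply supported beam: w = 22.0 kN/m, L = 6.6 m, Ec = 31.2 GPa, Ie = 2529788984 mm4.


Convert: L = 6.6 m = 6600 mm, Ec = 31.2 GPa = 31200 MPa
delta = 5 * 22.0 * 6600^4 / (384 * 31200 * 2529788984)
= 6.89 mm

6.89


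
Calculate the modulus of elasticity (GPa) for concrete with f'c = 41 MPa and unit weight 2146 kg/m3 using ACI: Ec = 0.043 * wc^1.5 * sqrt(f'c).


Ec = 0.043 * 2146^1.5 * sqrt(41) / 1000
= 27.37 GPa

27.37


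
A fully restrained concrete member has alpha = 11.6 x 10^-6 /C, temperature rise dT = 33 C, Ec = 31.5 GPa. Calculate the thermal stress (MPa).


sigma = alpha * dT * Ec
= 11.6e-6 * 33 * 31.5 * 1000
= 12.058 MPa

12.058


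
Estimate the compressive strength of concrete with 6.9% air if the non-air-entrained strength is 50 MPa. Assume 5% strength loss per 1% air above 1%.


Strength loss = (6.9 - 1) * 5 = 29.5%
f'c = 50 * (1 - 29.5/100)
= 35.25 MPa

35.25


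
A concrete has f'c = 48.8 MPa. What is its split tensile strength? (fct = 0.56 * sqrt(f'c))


fct = 0.56 * sqrt(48.8)
= 0.56 * 6.986
= 3.912 MPa

3.912


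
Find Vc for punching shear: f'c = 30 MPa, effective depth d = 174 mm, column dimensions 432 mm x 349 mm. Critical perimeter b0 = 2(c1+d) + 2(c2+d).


b0 = 2*(432 + 174) + 2*(349 + 174) = 2258 mm
Vc = 0.33 * sqrt(30) * 2258 * 174 / 1000
= 710.15 kN

710.15


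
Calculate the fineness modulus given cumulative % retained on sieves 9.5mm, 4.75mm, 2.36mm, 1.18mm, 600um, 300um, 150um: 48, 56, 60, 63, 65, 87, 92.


FM = sum(cumulative % retained) / 100
= 471 / 100
= 4.71

4.71


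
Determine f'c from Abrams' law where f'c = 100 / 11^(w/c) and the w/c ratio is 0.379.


f'c = 100 / 11^0.379
= 100 / 2.481
= 40.3 MPa

40.3


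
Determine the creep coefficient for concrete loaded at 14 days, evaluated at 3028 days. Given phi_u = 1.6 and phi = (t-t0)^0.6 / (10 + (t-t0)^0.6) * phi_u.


dt = 3028 - 14 = 3014
phi = 3014^0.6 / (10 + 3014^0.6) * 1.6
= 1.479

1.479


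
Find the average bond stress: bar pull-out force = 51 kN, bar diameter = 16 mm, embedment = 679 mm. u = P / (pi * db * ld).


u = P / (pi * db * ld)
= 51 * 1000 / (pi * 16 * 679)
= 1.494 MPa

1.494


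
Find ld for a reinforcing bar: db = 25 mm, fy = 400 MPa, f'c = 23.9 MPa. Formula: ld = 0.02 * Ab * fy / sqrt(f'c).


Ab = pi * 25^2 / 4 = 490.874 mm2
ld = 0.02 * 490.874 * 400 / sqrt(23.9)
= 803.3 mm

803.3


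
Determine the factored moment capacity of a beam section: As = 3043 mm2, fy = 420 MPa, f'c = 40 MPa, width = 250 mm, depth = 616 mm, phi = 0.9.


a = As * fy / (0.85 * f'c * b)
= 3043 * 420 / (0.85 * 40 * 250)
= 150.36 mm
Mn = As * fy * (d - a/2) / 10^6
= 691.2004 kN-m
phi*Mn = 0.9 * 691.2004 = 622.08 kN-m

622.08


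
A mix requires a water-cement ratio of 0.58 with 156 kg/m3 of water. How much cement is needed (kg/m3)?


Cement = water / (w/c)
= 156 / 0.58
= 269.0 kg/m3

269.0


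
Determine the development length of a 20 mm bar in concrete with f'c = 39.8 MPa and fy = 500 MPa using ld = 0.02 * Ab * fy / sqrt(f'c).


Ab = pi * 20^2 / 4 = 314.159 mm2
ld = 0.02 * 314.159 * 500 / sqrt(39.8)
= 498.0 mm

498.0


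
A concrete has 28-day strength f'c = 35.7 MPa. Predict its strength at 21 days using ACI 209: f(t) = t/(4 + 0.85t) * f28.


f(21) = 21 / (4 + 0.85 * 21) * 35.7
= 21 / 21.85 * 35.7
= 34.31 MPa

34.31


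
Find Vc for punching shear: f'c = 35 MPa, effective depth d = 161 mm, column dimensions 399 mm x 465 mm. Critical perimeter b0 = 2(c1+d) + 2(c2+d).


b0 = 2*(399 + 161) + 2*(465 + 161) = 2372 mm
Vc = 0.33 * sqrt(35) * 2372 * 161 / 1000
= 745.57 kN

745.57


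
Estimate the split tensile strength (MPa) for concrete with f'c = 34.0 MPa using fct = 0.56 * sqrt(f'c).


fct = 0.56 * sqrt(34.0)
= 0.56 * 5.831
= 3.265 MPa

3.265


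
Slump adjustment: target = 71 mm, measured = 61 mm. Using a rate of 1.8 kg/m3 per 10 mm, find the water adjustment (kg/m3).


Difference = 71 - 61 = 10 mm
Water adjustment = 10 * 1.8 / 10 = 1.8 kg/m3

1.8


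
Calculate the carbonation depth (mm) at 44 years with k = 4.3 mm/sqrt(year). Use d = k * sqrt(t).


depth = k * sqrt(t)
= 4.3 * sqrt(44)
= 28.52 mm

28.52


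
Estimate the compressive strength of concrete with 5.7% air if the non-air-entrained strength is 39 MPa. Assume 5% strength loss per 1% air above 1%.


Strength loss = (5.7 - 1) * 5 = 23.5%
f'c = 39 * (1 - 23.5/100)
= 29.84 MPa

29.84


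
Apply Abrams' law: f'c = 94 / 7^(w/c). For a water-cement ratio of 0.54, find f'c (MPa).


f'c = 94 / 7^0.54
= 94 / 2.86
= 32.87 MPa

32.87


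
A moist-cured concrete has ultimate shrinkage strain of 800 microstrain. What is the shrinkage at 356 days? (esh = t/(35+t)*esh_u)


esh(356) = 356 / (35 + 356) * 800
= 356 / 391 * 800
= 728.4 microstrain

728.4


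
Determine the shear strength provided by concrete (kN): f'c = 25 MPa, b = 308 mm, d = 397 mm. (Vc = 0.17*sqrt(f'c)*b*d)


Vc = 0.17 * sqrt(25) * 308 * 397 / 1000
= 103.93 kN

103.93


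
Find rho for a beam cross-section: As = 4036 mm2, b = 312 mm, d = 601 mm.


rho = As / (b * d)
= 4036 / (312 * 601)
= 0.0215

0.0215


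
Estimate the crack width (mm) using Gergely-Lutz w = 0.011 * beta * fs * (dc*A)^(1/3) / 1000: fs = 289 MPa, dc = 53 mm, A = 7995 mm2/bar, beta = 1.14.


w = 0.011 * beta * fs * (dc * A)^(1/3) / 1000
= 0.011 * 1.14 * 289 * (53 * 7995)^(1/3) / 1000
= 0.272 mm

0.272


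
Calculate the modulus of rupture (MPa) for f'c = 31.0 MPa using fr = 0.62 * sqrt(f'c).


fr = 0.62 * sqrt(31.0)
= 3.452 MPa

3.452


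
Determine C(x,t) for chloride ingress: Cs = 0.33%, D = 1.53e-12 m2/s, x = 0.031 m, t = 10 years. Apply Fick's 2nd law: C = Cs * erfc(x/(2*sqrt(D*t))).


t_seconds = 10 * 365.25 * 24 * 3600 = 315576000.0 s
arg = 0.031 / (2 * sqrt(1.53e-12 * 315576000.0))
= 0.7054
erfc(0.7054) = 0.3185
C = 0.33 * 0.3185 = 0.1051%

0.1051


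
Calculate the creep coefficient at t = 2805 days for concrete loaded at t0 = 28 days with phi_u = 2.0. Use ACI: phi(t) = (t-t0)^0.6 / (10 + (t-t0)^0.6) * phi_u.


dt = 2805 - 28 = 2777
phi = 2777^0.6 / (10 + 2777^0.6) * 2.0
= 1.842

1.842


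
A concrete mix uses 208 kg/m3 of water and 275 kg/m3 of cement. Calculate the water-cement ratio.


w/c = water / cement
w/c = 208 / 275 = 0.756

0.756


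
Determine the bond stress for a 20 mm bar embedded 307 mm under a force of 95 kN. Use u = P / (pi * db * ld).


u = P / (pi * db * ld)
= 95 * 1000 / (pi * 20 * 307)
= 4.925 MPa

4.925


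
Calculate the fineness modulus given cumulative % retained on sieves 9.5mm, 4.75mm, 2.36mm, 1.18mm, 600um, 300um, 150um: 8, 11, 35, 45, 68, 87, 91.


FM = sum(cumulative % retained) / 100
= 345 / 100
= 3.45

3.45


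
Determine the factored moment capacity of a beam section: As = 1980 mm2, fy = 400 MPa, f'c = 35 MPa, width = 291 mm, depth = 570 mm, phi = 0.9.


a = As * fy / (0.85 * f'c * b)
= 1980 * 400 / (0.85 * 35 * 291)
= 91.484 mm
Mn = As * fy * (d - a/2) / 10^6
= 415.2123 kN-m
phi*Mn = 0.9 * 415.2123 = 373.69 kN-m

373.69


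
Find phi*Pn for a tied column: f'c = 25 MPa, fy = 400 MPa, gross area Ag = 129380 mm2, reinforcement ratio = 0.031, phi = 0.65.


Ast = rho * Ag = 0.031 * 129380 = 4010.78 mm2
phi*Pn = 0.65 * 0.80 * (0.85 * 25 * (129380 - 4010.78) + 400 * 4010.78) / 1000
= 2219.57 kN

2219.57


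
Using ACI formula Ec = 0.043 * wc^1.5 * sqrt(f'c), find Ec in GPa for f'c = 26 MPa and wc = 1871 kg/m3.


Ec = 0.043 * 1871^1.5 * sqrt(26) / 1000
= 17.74 GPa

17.74


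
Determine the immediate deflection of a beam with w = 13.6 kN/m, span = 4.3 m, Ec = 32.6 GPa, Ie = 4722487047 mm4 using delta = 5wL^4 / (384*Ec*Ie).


Convert: L = 4.3 m = 4300 mm, Ec = 32.6 GPa = 32600 MPa
delta = 5 * 13.6 * 4300^4 / (384 * 32600 * 4722487047)
= 0.39 mm

0.39


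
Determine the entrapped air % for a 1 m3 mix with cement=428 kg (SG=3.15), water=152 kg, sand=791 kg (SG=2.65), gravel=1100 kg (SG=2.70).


Vol cement = 428 / (3.15 * 1000) = 0.135873 m3
Vol water = 152 / 1000 = 0.152 m3
Vol sand = 791 / (2.65 * 1000) = 0.298491 m3
Vol gravel = 1100 / (2.70 * 1000) = 0.407407 m3
Total solid + water volume = 0.993771 m3
Air = (1 - 0.993771) * 100 = 0.62%

0.62


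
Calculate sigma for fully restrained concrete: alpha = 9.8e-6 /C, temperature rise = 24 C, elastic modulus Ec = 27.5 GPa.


sigma = alpha * dT * Ec
= 9.8e-6 * 24 * 27.5 * 1000
= 6.468 MPa

6.468


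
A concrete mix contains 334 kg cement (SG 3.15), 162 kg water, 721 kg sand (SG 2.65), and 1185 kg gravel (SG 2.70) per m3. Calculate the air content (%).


Vol cement = 334 / (3.15 * 1000) = 0.106032 m3
Vol water = 162 / 1000 = 0.162 m3
Vol sand = 721 / (2.65 * 1000) = 0.272075 m3
Vol gravel = 1185 / (2.70 * 1000) = 0.438889 m3
Total solid + water volume = 0.978996 m3
Air = (1 - 0.978996) * 100 = 2.1%

2.1


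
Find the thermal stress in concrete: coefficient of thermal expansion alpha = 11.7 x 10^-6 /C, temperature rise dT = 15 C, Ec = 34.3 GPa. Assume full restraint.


sigma = alpha * dT * Ec
= 11.7e-6 * 15 * 34.3 * 1000
= 6.02 MPa

6.02


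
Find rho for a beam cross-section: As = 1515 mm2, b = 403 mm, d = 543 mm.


rho = As / (b * d)
= 1515 / (403 * 543)
= 0.0069

0.0069


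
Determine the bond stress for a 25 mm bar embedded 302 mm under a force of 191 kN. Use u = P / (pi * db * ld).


u = P / (pi * db * ld)
= 191 * 1000 / (pi * 25 * 302)
= 8.053 MPa

8.053


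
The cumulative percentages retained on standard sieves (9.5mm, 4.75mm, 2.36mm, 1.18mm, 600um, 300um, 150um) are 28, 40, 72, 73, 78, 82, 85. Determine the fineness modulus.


FM = sum(cumulative % retained) / 100
= 458 / 100
= 4.58

4.58


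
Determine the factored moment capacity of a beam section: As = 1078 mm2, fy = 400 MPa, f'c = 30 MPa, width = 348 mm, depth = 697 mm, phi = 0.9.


a = As * fy / (0.85 * f'c * b)
= 1078 * 400 / (0.85 * 30 * 348)
= 48.5914 mm
Mn = As * fy * (d - a/2) / 10^6
= 290.0701 kN-m
phi*Mn = 0.9 * 290.0701 = 261.06 kN-m

261.06


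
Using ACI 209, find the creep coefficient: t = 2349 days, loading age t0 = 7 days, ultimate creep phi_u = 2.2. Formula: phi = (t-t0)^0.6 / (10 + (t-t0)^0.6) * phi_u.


dt = 2349 - 7 = 2342
phi = 2342^0.6 / (10 + 2342^0.6) * 2.2
= 2.009

2.009


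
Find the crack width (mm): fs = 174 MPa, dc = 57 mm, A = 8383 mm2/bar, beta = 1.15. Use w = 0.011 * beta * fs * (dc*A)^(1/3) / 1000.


w = 0.011 * beta * fs * (dc * A)^(1/3) / 1000
= 0.011 * 1.15 * 174 * (57 * 8383)^(1/3) / 1000
= 0.172 mm

0.172


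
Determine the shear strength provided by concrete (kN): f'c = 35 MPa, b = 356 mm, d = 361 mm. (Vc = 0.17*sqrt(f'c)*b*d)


Vc = 0.17 * sqrt(35) * 356 * 361 / 1000
= 129.25 kN

129.25


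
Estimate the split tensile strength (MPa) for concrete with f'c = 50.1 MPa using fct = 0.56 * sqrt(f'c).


fct = 0.56 * sqrt(50.1)
= 0.56 * 7.078
= 3.964 MPa

3.964


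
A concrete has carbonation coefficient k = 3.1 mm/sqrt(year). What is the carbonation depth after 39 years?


depth = k * sqrt(t)
= 3.1 * sqrt(39)
= 19.36 mm

19.36


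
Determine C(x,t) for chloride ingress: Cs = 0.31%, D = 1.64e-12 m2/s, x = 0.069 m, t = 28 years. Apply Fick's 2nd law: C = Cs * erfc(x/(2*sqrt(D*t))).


t_seconds = 28 * 365.25 * 24 * 3600 = 883612800.0 s
arg = 0.069 / (2 * sqrt(1.64e-12 * 883612800.0))
= 0.9063
erfc(0.9063) = 0.2
C = 0.31 * 0.2 = 0.062%

0.062


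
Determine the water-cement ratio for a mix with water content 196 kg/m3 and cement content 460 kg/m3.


w/c = water / cement
w/c = 196 / 460 = 0.426

0.426


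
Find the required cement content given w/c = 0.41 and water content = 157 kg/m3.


Cement = water / (w/c)
= 157 / 0.41
= 382.9 kg/m3

382.9


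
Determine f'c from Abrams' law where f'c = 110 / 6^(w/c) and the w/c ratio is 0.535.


f'c = 110 / 6^0.535
= 110 / 2.608
= 42.18 MPa

42.18


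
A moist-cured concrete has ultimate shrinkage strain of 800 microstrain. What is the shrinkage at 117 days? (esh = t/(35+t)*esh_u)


esh(117) = 117 / (35 + 117) * 800
= 117 / 152 * 800
= 615.8 microstrain

615.8


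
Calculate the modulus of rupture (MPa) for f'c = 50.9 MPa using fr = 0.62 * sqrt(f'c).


fr = 0.62 * sqrt(50.9)
= 4.423 MPa

4.423


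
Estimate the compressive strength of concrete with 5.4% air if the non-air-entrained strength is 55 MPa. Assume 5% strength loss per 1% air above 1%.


Strength loss = (5.4 - 1) * 5 = 22.0%
f'c = 55 * (1 - 22.0/100)
= 42.9 MPa

42.9


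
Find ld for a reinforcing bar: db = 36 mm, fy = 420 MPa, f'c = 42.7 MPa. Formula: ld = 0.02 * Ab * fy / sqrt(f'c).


Ab = pi * 36^2 / 4 = 1017.876 mm2
ld = 0.02 * 1017.876 * 420 / sqrt(42.7)
= 1308.5 mm

1308.5


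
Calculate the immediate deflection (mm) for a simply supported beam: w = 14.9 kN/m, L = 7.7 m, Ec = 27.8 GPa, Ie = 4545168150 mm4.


Convert: L = 7.7 m = 7700 mm, Ec = 27.8 GPa = 27800 MPa
delta = 5 * 14.9 * 7700^4 / (384 * 27800 * 4545168150)
= 5.4 mm

5.4


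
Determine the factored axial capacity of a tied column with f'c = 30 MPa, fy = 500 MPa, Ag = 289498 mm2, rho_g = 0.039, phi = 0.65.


Ast = rho * Ag = 0.039 * 289498 = 11290.422 mm2
phi*Pn = 0.65 * 0.80 * (0.85 * 30 * (289498 - 11290.422) + 500 * 11290.422) / 1000
= 6624.54 kN

6624.54


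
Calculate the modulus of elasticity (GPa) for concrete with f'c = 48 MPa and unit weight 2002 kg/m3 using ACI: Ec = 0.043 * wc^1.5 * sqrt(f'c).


Ec = 0.043 * 2002^1.5 * sqrt(48) / 1000
= 26.69 GPa

26.69


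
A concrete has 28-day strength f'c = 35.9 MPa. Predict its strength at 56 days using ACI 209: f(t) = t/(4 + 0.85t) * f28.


f(56) = 56 / (4 + 0.85 * 56) * 35.9
= 56 / 51.6 * 35.9
= 38.96 MPa

38.96


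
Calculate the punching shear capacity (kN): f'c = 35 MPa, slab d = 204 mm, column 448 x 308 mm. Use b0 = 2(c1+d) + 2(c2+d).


b0 = 2*(448 + 204) + 2*(308 + 204) = 2328 mm
Vc = 0.33 * sqrt(35) * 2328 * 204 / 1000
= 927.17 kN

927.17


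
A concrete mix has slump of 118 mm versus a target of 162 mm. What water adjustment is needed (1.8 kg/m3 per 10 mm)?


Difference = 162 - 118 = 44 mm
Water adjustment = 44 * 1.8 / 10 = 7.9 kg/m3

7.9


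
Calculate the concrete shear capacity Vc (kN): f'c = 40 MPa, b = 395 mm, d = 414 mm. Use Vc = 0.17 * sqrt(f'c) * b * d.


Vc = 0.17 * sqrt(40) * 395 * 414 / 1000
= 175.82 kN

175.82


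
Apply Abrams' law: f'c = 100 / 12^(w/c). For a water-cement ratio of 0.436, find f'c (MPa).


f'c = 100 / 12^0.436
= 100 / 2.955
= 33.84 MPa

33.84


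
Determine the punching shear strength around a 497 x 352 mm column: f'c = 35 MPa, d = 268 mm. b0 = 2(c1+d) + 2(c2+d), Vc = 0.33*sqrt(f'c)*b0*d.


b0 = 2*(497 + 268) + 2*(352 + 268) = 2770 mm
Vc = 0.33 * sqrt(35) * 2770 * 268 / 1000
= 1449.31 kN

1449.31


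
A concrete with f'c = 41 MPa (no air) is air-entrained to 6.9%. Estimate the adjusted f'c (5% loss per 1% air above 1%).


Strength loss = (6.9 - 1) * 5 = 29.5%
f'c = 41 * (1 - 29.5/100)
= 28.91 MPa

28.91


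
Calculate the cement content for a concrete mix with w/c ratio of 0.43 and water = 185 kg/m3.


Cement = water / (w/c)
= 185 / 0.43
= 430.2 kg/m3

430.2


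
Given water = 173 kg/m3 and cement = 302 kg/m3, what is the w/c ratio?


w/c = water / cement
w/c = 173 / 302 = 0.573

0.573


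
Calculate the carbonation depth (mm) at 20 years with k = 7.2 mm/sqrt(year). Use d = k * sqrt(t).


depth = k * sqrt(t)
= 7.2 * sqrt(20)
= 32.2 mm

32.2


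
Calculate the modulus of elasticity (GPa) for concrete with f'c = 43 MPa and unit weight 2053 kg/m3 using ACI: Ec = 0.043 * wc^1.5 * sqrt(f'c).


Ec = 0.043 * 2053^1.5 * sqrt(43) / 1000
= 26.23 GPa

26.23


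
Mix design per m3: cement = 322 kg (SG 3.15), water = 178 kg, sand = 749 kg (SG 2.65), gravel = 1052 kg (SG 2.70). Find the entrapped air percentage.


Vol cement = 322 / (3.15 * 1000) = 0.102222 m3
Vol water = 178 / 1000 = 0.178 m3
Vol sand = 749 / (2.65 * 1000) = 0.282642 m3
Vol gravel = 1052 / (2.70 * 1000) = 0.38963 m3
Total solid + water volume = 0.952493 m3
Air = (1 - 0.952493) * 100 = 4.75%

4.75


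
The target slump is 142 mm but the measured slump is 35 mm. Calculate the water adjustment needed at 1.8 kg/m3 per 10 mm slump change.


Difference = 142 - 35 = 107 mm
Water adjustment = 107 * 1.8 / 10 = 19.3 kg/m3

19.3


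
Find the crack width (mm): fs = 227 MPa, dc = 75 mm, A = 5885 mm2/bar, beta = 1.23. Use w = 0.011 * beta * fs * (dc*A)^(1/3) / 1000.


w = 0.011 * beta * fs * (dc * A)^(1/3) / 1000
= 0.011 * 1.23 * 227 * (75 * 5885)^(1/3) / 1000
= 0.234 mm

0.234


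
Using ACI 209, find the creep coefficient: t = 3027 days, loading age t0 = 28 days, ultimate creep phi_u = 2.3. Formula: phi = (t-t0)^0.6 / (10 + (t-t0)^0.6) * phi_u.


dt = 3027 - 28 = 2999
phi = 2999^0.6 / (10 + 2999^0.6) * 2.3
= 2.126

2.126


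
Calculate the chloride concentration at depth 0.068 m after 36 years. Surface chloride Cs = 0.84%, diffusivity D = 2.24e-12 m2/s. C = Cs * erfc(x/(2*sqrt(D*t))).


t_seconds = 36 * 365.25 * 24 * 3600 = 1136073600.0 s
arg = 0.068 / (2 * sqrt(2.24e-12 * 1136073600.0))
= 0.674
erfc(0.674) = 0.3405
C = 0.84 * 0.3405 = 0.286%

0.286


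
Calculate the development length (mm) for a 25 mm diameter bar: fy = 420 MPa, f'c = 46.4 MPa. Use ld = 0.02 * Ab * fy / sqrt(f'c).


Ab = pi * 25^2 / 4 = 490.874 mm2
ld = 0.02 * 490.874 * 420 / sqrt(46.4)
= 605.3 mm

605.3


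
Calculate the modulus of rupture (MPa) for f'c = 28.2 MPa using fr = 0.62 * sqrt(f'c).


fr = 0.62 * sqrt(28.2)
= 3.292 MPa

3.292


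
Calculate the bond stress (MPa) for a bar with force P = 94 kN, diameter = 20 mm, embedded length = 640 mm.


u = P / (pi * db * ld)
= 94 * 1000 / (pi * 20 * 640)
= 2.338 MPa

2.338


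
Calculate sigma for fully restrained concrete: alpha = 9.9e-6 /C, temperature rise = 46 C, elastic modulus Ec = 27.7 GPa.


sigma = alpha * dT * Ec
= 9.9e-6 * 46 * 27.7 * 1000
= 12.615 MPa

12.615


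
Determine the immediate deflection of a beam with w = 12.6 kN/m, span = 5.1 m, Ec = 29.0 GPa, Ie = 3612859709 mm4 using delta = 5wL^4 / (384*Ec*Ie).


Convert: L = 5.1 m = 5100 mm, Ec = 29.0 GPa = 29000 MPa
delta = 5 * 12.6 * 5100^4 / (384 * 29000 * 3612859709)
= 1.06 mm

1.06


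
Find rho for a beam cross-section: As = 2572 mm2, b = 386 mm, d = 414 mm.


rho = As / (b * d)
= 2572 / (386 * 414)
= 0.0161

0.0161


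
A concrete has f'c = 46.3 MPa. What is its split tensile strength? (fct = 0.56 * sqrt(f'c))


fct = 0.56 * sqrt(46.3)
= 0.56 * 6.804
= 3.81 MPa

3.81


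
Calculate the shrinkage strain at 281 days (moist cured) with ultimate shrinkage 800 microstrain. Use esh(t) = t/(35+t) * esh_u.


esh(281) = 281 / (35 + 281) * 800
= 281 / 316 * 800
= 711.4 microstrain

711.4
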